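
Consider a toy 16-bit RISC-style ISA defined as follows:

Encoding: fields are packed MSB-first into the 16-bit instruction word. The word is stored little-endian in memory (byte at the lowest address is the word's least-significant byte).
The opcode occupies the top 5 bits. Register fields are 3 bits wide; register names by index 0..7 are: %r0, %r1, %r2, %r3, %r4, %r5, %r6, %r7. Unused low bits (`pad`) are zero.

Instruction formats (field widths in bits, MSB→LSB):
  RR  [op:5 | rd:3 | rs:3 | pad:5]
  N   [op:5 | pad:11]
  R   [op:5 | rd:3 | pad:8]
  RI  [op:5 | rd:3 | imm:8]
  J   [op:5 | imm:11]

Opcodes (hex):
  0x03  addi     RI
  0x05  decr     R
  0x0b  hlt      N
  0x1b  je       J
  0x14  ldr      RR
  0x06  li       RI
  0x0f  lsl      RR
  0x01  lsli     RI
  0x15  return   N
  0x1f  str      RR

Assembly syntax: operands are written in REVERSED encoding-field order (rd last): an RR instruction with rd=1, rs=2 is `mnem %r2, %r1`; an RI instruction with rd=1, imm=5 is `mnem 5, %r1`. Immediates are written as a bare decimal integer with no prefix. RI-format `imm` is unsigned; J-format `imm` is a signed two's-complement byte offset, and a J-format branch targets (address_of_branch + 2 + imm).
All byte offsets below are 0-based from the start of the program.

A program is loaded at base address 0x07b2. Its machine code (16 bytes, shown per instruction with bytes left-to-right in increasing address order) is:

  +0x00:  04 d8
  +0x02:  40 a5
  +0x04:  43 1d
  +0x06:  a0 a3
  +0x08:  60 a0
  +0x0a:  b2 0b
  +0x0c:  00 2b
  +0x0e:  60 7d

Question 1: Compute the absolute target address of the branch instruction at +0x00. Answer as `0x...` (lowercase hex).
0x07b8

[00] 04 d8 → 0xd804
  top 5b → 0x1b → je [J]
  imm@[10:0]=0x4 ⇒ 4
  target = base 0x07b2 + off 0x00 + 2 + imm 4 = 0x07b8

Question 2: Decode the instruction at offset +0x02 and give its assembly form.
@+02  little-endian(40 a5) = 0xa540
  top 5b → 0x14 → ldr [RR]
  [10:8] rd=5 = %r5
  [7:5] rs=2 = %r2

ldr %r2, %r5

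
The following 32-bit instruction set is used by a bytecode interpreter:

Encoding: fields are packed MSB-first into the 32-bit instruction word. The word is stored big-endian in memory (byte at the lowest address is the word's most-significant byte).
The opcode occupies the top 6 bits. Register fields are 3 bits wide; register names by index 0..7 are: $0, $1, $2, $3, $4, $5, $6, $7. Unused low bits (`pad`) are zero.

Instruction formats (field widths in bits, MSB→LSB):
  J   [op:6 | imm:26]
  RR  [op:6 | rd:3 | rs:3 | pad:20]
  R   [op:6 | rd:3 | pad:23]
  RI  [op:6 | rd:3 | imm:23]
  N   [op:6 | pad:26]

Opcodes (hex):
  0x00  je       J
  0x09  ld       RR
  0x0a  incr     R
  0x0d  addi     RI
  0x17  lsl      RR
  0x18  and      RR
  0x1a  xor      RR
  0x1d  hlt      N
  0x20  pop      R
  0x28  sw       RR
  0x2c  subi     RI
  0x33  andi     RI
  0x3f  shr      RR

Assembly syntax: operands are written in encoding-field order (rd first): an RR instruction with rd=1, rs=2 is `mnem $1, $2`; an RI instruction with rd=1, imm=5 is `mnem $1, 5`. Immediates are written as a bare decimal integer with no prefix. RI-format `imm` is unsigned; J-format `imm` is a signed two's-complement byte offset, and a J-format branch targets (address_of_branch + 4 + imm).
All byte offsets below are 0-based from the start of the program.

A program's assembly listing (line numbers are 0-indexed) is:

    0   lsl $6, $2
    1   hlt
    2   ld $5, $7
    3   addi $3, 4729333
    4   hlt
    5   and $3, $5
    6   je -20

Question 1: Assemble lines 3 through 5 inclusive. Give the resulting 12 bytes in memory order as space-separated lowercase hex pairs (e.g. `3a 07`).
line 3 (addi): pack op=0xd:6|rd=3:3|imm=4729333:23 = 0x35c829f5; big→ 35 c8 29 f5
line 4 (hlt): pack op=0x1d:6|pad=0:26 = 0x74000000; big→ 74 00 00 00
line 5 (and): pack op=0x18:6|rd=3:3|rs=5:3|pad=0:20 = 0x61d00000; big→ 61 d0 00 00

35 c8 29 f5 74 00 00 00 61 d0 00 00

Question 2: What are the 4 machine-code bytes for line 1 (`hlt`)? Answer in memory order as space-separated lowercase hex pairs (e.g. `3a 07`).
line 1 (hlt): pack op=0x1d:6|pad=0:26 = 0x74000000; big→ 74 00 00 00

74 00 00 00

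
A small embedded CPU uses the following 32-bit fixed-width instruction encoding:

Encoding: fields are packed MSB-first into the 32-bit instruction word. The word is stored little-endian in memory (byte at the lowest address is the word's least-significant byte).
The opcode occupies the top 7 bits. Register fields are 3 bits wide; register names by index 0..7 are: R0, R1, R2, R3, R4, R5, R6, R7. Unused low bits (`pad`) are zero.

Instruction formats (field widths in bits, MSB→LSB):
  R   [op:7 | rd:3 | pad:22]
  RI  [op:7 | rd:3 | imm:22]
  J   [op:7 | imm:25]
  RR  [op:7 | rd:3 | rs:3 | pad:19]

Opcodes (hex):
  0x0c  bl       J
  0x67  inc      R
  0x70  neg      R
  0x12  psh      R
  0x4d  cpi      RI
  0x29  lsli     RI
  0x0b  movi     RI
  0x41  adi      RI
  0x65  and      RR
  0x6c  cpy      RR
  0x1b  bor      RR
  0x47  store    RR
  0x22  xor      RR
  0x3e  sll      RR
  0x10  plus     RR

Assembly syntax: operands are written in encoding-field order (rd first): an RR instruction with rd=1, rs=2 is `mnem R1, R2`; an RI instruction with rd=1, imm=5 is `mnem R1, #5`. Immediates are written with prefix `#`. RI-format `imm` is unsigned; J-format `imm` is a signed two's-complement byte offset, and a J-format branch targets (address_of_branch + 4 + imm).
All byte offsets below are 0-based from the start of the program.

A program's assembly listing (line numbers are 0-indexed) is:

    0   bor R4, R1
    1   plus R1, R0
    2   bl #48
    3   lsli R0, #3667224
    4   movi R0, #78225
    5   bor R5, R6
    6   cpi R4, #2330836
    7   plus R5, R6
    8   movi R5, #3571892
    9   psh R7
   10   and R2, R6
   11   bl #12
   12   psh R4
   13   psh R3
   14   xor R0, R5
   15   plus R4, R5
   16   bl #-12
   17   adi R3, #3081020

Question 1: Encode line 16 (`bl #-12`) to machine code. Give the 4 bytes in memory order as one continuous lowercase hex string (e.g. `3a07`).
f4ffff19

line 16 (bl): pack op=0xc:7|imm=-12:25 = 0x19fffff4; little→ f4 ff ff 19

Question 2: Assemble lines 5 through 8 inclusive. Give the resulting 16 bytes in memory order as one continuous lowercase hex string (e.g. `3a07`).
5. bor fields op=0x1b:7|rd=5:3|rs=6:3|pad=0:19 → word 37700000h → 00 00 70 37
6. cpi fields op=0x4d:7|rd=4:3|imm=2330836:22 → word 9b2390d4h → d4 90 23 9b
7. plus fields op=0x10:7|rd=5:3|rs=6:3|pad=0:19 → word 21700000h → 00 00 70 21
8. movi fields op=0xb:7|rd=5:3|imm=3571892:22 → word 177680b4h → b4 80 76 17

00007037d490239b00007021b4807617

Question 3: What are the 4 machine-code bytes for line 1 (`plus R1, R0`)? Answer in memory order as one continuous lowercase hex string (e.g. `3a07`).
00004020

L1: plus op=0x10:7|rd=1:3|rs=0:3|pad=0:19 ⇒ 0x20400000 ⇒ little 00 00 40 20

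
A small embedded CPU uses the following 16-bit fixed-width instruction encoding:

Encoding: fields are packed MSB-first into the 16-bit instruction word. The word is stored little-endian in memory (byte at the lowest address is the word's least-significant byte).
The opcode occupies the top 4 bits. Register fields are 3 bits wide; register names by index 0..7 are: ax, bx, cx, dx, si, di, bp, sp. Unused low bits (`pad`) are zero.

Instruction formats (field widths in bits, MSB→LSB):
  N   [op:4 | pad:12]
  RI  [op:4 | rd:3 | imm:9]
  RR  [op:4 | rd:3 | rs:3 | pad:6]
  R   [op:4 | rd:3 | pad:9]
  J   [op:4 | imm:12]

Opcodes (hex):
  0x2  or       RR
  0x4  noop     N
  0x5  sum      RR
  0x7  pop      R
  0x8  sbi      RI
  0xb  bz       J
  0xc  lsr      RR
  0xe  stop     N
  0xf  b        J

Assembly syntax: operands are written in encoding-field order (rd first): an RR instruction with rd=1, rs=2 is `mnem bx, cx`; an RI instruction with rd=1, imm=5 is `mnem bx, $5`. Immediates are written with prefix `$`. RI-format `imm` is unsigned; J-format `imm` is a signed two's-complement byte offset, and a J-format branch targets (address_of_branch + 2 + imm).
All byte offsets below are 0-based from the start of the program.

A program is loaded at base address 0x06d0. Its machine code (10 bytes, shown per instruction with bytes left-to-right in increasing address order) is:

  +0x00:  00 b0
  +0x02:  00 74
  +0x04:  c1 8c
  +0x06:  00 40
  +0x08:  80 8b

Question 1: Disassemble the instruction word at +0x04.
sbi bp, $193

off 0x04: read c1 8c as little → 0x8cc1
  top 4b → 0x8 → sbi [RI]
  rd@[11:9]=0x6 ⇒ bp
  imm@[8:0]=0xc1 ⇒ $193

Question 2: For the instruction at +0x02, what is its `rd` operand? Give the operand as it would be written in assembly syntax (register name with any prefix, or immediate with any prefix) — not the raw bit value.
+0x02: 00 74 ⇒ word 0x7400 (little)
  opcode bits[15:12]=0x7: pop/R
  rd: (w>>9)&0x7=0x2 → cx

cx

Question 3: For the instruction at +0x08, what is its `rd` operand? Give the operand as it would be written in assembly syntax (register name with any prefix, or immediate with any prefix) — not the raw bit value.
di

off 0x08: read 80 8b as little → 0x8b80
  top 4b → 0x8 → sbi [RI]
  rd@[11:9]=0x5 ⇒ di
  imm@[8:0]=0x180 ⇒ $384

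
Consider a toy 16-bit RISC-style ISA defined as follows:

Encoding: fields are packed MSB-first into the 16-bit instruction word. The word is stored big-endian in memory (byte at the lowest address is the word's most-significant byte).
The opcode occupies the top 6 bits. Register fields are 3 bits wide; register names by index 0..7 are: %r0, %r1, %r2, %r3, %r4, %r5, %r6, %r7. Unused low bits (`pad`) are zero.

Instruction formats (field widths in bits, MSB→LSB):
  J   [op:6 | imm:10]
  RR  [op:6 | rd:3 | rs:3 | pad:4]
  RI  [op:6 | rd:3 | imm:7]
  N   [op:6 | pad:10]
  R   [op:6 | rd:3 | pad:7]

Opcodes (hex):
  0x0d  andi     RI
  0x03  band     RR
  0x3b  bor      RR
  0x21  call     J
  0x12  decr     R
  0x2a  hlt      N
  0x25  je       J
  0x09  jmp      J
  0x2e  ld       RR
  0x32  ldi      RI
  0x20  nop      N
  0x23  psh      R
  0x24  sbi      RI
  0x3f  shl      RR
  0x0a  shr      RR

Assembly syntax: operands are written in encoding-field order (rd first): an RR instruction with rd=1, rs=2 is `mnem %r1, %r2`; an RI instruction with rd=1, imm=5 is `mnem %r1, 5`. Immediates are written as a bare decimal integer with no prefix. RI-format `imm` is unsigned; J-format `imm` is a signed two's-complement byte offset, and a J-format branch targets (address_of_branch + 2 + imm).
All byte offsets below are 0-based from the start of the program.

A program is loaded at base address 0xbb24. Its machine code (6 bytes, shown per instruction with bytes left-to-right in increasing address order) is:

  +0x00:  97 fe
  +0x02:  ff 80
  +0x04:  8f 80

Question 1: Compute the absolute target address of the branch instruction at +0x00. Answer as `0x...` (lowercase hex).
@+00  big-endian(97 fe) = 0x97fe
  opcode bits[15:10]=0x25: je/J
  [9:0] imm=1022 (s10→-2) = -2
  target = base 0xbb24 + off 0x00 + 2 + imm -2 = 0xbb24

0xbb24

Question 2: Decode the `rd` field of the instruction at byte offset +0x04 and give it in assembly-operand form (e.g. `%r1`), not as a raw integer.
[04] 8f 80 → 0x8f80
  op=0x8f80>>10=0x23 ⇒ psh (R)
  rd: (w>>7)&0x7=0x7 → %r7

%r7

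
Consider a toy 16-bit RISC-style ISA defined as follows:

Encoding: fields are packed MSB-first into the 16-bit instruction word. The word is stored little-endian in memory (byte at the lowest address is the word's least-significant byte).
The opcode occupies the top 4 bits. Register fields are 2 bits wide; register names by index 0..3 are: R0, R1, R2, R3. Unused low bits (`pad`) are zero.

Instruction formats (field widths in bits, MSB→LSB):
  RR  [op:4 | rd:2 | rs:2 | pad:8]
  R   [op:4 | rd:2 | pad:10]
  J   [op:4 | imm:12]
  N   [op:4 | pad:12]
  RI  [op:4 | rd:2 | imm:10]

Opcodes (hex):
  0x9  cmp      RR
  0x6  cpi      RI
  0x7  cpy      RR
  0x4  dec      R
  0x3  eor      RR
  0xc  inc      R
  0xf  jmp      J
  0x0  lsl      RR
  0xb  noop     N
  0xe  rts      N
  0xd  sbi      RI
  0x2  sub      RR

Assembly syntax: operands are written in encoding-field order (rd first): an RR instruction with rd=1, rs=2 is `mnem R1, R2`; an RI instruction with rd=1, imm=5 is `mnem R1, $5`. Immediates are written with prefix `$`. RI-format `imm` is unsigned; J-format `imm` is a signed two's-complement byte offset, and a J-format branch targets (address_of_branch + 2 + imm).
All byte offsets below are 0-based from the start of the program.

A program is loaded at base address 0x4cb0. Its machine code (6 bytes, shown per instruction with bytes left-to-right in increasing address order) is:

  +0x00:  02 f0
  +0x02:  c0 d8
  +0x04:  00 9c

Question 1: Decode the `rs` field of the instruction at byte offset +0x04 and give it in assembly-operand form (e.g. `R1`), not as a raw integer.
@+04  little-endian(00 9c) = 0x9c00
  top 4b → 0x9 → cmp [RR]
  [11:10] rd=3 = R3
  [9:8] rs=0 = R0

R0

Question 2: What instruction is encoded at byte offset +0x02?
sbi R2, $192

[02] c0 d8 → 0xd8c0
  top 4b → 0xd → sbi [RI]
  [11:10] rd=2 = R2
  [9:0] imm=192 = $192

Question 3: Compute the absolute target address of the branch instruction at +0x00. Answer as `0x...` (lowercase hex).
off 0x00: read 02 f0 as little → 0xf002
  op=0xf002>>12=0xf ⇒ jmp (J)
  imm: (w>>0)&0xfff=0x2 → $2
  target = base 0x4cb0 + off 0x00 + 2 + imm 2 = 0x4cb4

0x4cb4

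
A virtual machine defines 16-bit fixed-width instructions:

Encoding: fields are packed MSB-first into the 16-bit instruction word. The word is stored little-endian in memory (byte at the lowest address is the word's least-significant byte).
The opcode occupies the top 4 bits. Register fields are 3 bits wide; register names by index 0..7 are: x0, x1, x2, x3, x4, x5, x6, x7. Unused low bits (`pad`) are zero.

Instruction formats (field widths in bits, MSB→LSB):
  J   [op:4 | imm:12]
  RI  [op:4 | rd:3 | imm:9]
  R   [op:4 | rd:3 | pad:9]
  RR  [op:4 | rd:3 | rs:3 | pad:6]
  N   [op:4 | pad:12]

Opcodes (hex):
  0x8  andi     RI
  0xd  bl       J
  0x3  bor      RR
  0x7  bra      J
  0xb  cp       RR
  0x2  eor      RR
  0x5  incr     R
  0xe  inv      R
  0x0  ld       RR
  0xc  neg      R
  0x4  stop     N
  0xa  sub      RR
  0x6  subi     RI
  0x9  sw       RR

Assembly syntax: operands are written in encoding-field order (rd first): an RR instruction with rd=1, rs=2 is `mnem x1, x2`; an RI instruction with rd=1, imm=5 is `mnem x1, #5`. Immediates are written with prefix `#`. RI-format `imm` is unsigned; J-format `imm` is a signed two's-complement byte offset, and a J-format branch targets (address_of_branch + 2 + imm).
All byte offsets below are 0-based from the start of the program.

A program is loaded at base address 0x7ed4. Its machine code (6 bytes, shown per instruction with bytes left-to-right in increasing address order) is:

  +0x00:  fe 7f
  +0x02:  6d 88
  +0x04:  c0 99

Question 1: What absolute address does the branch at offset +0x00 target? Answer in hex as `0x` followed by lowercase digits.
@+00  little-endian(fe 7f) = 0x7ffe
  top 4b → 0x7 → bra [J]
  [11:0] imm=4094 (s12→-2) = #-2
  target = base 0x7ed4 + off 0x00 + 2 + imm -2 = 0x7ed4

0x7ed4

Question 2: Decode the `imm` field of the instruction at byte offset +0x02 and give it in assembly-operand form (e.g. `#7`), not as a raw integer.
off 0x02: read 6d 88 as little → 0x886d
  opcode bits[15:12]=0x8: andi/RI
  [11:9] rd=4 = x4
  [8:0] imm=109 = #109

#109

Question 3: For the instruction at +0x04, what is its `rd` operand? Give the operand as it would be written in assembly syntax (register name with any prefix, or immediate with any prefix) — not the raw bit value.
x4

[04] c0 99 → 0x99c0
  op=0x99c0>>12=0x9 ⇒ sw (RR)
  rd: (w>>9)&0x7=0x4 → x4
  rs: (w>>6)&0x7=0x7 → x7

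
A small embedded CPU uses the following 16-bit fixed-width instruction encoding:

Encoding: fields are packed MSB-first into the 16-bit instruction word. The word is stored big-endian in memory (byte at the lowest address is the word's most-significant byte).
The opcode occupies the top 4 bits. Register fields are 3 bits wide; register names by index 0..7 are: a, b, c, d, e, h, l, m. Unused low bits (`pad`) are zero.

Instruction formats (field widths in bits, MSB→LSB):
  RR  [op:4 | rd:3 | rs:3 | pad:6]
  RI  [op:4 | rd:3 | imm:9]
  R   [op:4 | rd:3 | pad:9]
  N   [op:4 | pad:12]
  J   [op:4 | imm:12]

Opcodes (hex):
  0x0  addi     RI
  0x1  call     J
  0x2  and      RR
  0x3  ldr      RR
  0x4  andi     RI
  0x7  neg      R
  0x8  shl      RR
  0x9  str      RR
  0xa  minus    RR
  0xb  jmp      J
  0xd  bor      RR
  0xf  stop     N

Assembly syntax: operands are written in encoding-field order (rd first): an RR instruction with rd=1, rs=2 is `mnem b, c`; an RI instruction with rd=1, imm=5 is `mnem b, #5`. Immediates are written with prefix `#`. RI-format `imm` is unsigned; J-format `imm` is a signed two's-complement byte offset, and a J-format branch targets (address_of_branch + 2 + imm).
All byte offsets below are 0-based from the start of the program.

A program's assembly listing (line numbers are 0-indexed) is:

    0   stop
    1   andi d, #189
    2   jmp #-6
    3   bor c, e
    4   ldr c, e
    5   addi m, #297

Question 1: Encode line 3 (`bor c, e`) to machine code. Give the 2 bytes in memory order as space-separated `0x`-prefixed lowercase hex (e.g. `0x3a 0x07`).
3. bor fields op=0xd:4|rd=2:3|rs=4:3|pad=0:6 → word d500h → d5 00

0xd5 0x00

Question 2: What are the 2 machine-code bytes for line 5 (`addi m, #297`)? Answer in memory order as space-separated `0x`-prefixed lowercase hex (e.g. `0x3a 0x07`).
0x0f 0x29

L5: addi op=0x0:4|rd=7:3|imm=297:9 ⇒ 0x0f29 ⇒ big 0f 29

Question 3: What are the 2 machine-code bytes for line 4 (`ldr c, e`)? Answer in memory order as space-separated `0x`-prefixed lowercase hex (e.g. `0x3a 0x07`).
line 4 (ldr): pack op=0x3:4|rd=2:3|rs=4:3|pad=0:6 = 0x3500; big→ 35 00

0x35 0x00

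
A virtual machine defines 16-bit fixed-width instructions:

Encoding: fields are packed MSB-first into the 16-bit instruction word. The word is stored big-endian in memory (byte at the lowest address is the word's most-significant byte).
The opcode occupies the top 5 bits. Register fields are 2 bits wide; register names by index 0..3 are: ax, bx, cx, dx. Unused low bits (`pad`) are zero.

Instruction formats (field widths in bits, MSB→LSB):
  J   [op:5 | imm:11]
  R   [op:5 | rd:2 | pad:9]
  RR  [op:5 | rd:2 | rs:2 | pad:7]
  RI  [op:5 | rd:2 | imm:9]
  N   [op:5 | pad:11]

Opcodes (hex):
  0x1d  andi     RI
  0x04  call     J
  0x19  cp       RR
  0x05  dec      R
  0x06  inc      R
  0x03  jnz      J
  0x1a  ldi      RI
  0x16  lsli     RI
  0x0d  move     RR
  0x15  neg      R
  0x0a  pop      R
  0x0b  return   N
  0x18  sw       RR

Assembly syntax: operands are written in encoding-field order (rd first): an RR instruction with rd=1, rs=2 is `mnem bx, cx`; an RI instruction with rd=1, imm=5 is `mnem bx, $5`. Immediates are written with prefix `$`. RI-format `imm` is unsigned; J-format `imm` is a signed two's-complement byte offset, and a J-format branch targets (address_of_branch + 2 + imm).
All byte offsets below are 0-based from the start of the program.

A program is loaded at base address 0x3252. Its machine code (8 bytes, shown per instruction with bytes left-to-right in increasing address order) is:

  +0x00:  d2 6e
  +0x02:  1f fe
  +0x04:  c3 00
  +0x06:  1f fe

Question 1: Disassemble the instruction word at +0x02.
+0x02: 1f fe ⇒ word 0x1ffe (big)
  op=0x1ffe>>11=0x3 ⇒ jnz (J)
  [10:0] imm=2046 (s11→-2) = $-2

jnz $-2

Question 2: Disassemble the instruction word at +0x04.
sw bx, cx

off 0x04: read c3 00 as big → 0xc300
  top 5b → 0x18 → sw [RR]
  [10:9] rd=1 = bx
  [8:7] rs=2 = cx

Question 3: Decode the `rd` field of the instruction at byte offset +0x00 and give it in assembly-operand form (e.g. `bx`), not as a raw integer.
@+00  big-endian(d2 6e) = 0xd26e
  opcode bits[15:11]=0x1a: ldi/RI
  [10:9] rd=1 = bx
  [8:0] imm=110 = $110

bx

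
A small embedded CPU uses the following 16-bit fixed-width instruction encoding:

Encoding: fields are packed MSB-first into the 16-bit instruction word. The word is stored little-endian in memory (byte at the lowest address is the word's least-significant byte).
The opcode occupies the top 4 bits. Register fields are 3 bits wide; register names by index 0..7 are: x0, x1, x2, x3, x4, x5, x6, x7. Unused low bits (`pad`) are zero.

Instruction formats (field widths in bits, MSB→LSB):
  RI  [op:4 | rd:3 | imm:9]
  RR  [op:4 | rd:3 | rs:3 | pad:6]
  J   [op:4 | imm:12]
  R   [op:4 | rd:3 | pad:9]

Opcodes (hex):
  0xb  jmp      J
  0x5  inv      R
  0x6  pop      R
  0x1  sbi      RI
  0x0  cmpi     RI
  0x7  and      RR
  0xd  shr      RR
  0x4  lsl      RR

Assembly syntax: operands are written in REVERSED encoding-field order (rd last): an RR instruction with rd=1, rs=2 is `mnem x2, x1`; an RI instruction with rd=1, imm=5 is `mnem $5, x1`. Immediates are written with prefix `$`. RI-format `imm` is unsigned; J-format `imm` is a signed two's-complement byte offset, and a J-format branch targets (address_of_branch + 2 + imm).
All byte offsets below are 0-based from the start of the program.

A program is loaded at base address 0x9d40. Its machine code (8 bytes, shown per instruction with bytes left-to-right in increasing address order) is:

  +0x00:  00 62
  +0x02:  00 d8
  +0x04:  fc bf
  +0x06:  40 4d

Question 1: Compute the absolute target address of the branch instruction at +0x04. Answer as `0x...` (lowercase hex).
0x9d42

+0x04: fc bf ⇒ word 0xbffc (little)
  opcode bits[15:12]=0xb: jmp/J
  imm: (w>>0)&0xfff=0xffc (s12→-4) → $-4
  target = base 0x9d40 + off 0x04 + 2 + imm -4 = 0x9d42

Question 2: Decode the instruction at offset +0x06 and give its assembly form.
lsl x5, x6

+0x06: 40 4d ⇒ word 0x4d40 (little)
  top 4b → 0x4 → lsl [RR]
  [11:9] rd=6 = x6
  [8:6] rs=5 = x5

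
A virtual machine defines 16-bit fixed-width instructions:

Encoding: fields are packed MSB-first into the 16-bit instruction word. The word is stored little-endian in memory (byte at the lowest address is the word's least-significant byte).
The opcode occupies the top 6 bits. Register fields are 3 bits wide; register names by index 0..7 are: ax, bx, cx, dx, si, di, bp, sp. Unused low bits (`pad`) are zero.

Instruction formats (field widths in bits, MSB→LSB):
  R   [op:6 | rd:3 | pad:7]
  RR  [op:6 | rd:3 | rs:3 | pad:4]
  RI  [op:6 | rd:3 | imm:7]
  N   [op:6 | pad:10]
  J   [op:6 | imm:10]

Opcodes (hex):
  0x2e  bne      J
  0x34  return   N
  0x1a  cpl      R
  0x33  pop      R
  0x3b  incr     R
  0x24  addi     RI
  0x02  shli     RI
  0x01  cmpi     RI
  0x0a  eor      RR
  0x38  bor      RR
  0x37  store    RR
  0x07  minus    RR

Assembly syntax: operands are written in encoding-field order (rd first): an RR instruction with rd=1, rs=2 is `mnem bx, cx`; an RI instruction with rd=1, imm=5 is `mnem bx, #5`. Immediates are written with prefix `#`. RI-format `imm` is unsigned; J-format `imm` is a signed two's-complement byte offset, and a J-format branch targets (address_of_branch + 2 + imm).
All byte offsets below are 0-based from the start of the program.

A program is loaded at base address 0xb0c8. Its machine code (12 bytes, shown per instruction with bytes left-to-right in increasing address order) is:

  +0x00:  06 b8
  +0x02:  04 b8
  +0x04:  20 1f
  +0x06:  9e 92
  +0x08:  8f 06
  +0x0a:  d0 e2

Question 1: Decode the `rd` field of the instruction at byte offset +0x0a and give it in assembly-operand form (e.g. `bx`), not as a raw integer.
di

@+0a  little-endian(d0 e2) = 0xe2d0
  top 6b → 0x38 → bor [RR]
  rd: (w>>7)&0x7=0x5 → di
  rs: (w>>4)&0x7=0x5 → di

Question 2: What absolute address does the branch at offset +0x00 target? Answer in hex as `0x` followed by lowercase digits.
@+00  little-endian(06 b8) = 0xb806
  op=0xb806>>10=0x2e ⇒ bne (J)
  [9:0] imm=6 = #6
  target = base 0xb0c8 + off 0x00 + 2 + imm 6 = 0xb0d0

0xb0d0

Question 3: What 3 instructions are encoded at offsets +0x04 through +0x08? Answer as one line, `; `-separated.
minus bp, cx; addi di, #30; cmpi di, #15

off 0x04: read 20 1f as little → 0x1f20
  op=0x1f20>>10=0x7 ⇒ minus (RR)
  rd: (w>>7)&0x7=0x6 → bp
  rs: (w>>4)&0x7=0x2 → cx
off 0x06: read 9e 92 as little → 0x929e
  op=0x929e>>10=0x24 ⇒ addi (RI)
  rd: (w>>7)&0x7=0x5 → di
  imm: (w>>0)&0x7f=0x1e → #30
off 0x08: read 8f 06 as little → 0x068f
  op=0x068f>>10=0x1 ⇒ cmpi (RI)
  rd: (w>>7)&0x7=0x5 → di
  imm: (w>>0)&0x7f=0xf → #15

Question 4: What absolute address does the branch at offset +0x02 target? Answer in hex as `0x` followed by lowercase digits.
[02] 04 b8 → 0xb804
  top 6b → 0x2e → bne [J]
  imm@[9:0]=0x4 ⇒ #4
  target = base 0xb0c8 + off 0x02 + 2 + imm 4 = 0xb0d0

0xb0d0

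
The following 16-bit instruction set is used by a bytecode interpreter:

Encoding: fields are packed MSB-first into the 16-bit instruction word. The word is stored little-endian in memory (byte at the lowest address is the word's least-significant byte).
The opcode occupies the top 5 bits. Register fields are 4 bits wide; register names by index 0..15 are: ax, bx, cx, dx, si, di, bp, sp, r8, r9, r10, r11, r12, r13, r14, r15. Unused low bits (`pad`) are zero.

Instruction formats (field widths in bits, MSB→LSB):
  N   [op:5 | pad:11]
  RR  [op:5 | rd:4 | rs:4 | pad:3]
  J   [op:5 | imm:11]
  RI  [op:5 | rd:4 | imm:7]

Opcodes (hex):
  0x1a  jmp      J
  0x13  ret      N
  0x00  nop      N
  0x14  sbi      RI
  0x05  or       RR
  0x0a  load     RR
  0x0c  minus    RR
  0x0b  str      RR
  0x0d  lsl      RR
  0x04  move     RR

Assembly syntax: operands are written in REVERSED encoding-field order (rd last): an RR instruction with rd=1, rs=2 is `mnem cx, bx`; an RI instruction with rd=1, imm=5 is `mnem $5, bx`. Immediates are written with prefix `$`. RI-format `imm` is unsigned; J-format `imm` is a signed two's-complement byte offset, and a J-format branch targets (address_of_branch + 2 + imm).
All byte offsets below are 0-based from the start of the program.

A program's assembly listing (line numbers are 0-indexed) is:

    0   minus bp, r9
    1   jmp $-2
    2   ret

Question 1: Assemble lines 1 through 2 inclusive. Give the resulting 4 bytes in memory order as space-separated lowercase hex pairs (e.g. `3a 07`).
line 1 (jmp): pack op=0x1a:5|imm=-2:11 = 0xd7fe; little→ fe d7
line 2 (ret): pack op=0x13:5|pad=0:11 = 0x9800; little→ 00 98

fe d7 00 98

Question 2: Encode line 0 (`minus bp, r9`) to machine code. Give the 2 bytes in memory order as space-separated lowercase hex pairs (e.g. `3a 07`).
0. minus fields op=0xc:5|rd=9:4|rs=6:4|pad=0:3 → word 64b0h → b0 64

b0 64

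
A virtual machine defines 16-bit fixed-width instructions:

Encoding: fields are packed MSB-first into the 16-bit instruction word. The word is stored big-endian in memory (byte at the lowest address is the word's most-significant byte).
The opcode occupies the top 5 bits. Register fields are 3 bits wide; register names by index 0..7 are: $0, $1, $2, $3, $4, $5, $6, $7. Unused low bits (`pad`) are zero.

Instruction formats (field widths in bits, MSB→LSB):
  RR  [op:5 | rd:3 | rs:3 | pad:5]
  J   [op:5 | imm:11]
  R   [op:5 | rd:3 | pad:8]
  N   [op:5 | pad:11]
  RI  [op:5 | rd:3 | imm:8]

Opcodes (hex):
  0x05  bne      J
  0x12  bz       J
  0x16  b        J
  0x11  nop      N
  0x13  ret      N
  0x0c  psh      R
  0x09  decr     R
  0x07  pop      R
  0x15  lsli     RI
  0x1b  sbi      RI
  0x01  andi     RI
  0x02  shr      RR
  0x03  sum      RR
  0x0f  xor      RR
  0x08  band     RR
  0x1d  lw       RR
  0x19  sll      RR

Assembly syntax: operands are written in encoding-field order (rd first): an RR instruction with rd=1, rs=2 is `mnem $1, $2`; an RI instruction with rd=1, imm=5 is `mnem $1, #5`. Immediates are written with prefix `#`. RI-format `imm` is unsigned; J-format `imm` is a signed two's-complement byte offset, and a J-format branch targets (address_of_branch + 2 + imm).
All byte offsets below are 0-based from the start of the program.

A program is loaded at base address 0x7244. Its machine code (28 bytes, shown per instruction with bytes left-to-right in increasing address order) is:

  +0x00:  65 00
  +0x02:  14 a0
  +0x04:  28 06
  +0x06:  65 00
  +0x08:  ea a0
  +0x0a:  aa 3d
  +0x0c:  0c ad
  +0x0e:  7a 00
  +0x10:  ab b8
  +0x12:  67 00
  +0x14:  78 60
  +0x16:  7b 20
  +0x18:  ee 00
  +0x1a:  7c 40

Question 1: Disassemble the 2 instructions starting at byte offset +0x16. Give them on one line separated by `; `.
[16] 7b 20 → 0x7b20
  top 5b → 0xf → xor [RR]
  rd: (w>>8)&0x7=0x3 → $3
  rs: (w>>5)&0x7=0x1 → $1
[18] ee 00 → 0xee00
  top 5b → 0x1d → lw [RR]
  rd: (w>>8)&0x7=0x6 → $6
  rs: (w>>5)&0x7=0x0 → $0

xor $3, $1; lw $6, $0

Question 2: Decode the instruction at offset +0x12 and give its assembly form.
psh $7

[12] 67 00 → 0x6700
  opcode bits[15:11]=0xc: psh/R
  rd@[10:8]=0x7 ⇒ $7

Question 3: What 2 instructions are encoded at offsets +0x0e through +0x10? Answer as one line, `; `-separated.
@+0e  big-endian(7a 00) = 0x7a00
  opcode bits[15:11]=0xf: xor/RR
  rd: (w>>8)&0x7=0x2 → $2
  rs: (w>>5)&0x7=0x0 → $0
@+10  big-endian(ab b8) = 0xabb8
  opcode bits[15:11]=0x15: lsli/RI
  rd: (w>>8)&0x7=0x3 → $3
  imm: (w>>0)&0xff=0xb8 → #184

xor $2, $0; lsli $3, #184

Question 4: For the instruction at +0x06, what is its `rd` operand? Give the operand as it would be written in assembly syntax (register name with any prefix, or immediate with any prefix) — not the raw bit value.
+0x06: 65 00 ⇒ word 0x6500 (big)
  opcode bits[15:11]=0xc: psh/R
  [10:8] rd=5 = $5

$5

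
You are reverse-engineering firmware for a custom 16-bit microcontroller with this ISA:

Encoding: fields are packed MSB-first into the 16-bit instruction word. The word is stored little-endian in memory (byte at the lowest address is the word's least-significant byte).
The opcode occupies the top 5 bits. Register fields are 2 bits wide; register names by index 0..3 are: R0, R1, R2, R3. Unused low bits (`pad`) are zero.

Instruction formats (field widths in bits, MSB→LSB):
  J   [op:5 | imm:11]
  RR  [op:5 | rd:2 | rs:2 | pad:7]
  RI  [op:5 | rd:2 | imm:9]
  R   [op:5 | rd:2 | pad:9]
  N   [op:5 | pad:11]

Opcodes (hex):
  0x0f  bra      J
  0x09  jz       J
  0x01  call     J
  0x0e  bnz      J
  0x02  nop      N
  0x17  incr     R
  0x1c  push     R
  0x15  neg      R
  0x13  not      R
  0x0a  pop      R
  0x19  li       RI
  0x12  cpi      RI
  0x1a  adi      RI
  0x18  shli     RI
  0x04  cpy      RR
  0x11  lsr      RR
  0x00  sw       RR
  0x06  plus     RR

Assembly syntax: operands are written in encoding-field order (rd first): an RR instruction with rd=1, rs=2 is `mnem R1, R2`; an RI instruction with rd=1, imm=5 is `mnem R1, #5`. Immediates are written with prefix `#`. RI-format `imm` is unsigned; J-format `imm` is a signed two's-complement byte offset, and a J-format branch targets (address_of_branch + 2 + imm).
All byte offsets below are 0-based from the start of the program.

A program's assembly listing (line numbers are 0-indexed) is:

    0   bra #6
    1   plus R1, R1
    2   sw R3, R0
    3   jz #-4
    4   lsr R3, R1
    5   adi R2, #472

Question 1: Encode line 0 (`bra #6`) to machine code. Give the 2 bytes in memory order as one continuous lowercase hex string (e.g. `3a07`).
0. bra fields op=0xf:5|imm=6:11 → word 7806h → 06 78

0678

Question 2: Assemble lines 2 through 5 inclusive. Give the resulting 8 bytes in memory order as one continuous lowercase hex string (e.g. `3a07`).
line 2 (sw): pack op=0x0:5|rd=3:2|rs=0:2|pad=0:7 = 0x0600; little→ 00 06
line 3 (jz): pack op=0x9:5|imm=-4:11 = 0x4ffc; little→ fc 4f
line 4 (lsr): pack op=0x11:5|rd=3:2|rs=1:2|pad=0:7 = 0x8e80; little→ 80 8e
line 5 (adi): pack op=0x1a:5|rd=2:2|imm=472:9 = 0xd5d8; little→ d8 d5

0006fc4f808ed8d5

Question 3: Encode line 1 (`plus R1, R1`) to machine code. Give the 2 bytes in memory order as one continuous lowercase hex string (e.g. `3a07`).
line 1 (plus): pack op=0x6:5|rd=1:2|rs=1:2|pad=0:7 = 0x3280; little→ 80 32

8032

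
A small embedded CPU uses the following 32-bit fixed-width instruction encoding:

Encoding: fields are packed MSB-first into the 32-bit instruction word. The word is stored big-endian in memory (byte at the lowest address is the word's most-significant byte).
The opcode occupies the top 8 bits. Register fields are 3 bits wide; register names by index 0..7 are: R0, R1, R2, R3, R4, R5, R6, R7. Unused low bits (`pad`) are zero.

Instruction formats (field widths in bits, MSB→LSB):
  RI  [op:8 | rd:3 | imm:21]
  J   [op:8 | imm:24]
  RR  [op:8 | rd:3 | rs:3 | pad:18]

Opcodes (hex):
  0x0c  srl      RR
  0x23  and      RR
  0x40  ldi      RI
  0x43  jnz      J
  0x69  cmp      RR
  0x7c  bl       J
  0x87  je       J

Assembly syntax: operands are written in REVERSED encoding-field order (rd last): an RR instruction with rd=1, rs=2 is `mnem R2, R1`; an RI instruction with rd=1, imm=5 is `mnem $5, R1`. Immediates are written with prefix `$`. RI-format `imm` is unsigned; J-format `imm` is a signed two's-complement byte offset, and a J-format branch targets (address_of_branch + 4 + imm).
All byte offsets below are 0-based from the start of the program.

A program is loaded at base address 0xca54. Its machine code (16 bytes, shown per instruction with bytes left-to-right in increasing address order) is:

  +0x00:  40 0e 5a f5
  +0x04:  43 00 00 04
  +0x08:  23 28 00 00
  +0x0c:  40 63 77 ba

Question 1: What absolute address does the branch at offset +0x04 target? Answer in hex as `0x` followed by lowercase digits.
0xca60

off 0x04: read 43 00 00 04 as big → 0x43000004
  opcode bits[31:24]=0x43: jnz/J
  imm: (w>>0)&0xffffff=0x4 → $4
  target = base 0xca54 + off 0x04 + 4 + imm 4 = 0xca60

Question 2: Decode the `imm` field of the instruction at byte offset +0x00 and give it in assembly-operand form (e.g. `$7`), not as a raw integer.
[00] 40 0e 5a f5 → 0x400e5af5
  opcode bits[31:24]=0x40: ldi/RI
  rd@[23:21]=0x0 ⇒ R0
  imm@[20:0]=0xe5af5 ⇒ $940789

$940789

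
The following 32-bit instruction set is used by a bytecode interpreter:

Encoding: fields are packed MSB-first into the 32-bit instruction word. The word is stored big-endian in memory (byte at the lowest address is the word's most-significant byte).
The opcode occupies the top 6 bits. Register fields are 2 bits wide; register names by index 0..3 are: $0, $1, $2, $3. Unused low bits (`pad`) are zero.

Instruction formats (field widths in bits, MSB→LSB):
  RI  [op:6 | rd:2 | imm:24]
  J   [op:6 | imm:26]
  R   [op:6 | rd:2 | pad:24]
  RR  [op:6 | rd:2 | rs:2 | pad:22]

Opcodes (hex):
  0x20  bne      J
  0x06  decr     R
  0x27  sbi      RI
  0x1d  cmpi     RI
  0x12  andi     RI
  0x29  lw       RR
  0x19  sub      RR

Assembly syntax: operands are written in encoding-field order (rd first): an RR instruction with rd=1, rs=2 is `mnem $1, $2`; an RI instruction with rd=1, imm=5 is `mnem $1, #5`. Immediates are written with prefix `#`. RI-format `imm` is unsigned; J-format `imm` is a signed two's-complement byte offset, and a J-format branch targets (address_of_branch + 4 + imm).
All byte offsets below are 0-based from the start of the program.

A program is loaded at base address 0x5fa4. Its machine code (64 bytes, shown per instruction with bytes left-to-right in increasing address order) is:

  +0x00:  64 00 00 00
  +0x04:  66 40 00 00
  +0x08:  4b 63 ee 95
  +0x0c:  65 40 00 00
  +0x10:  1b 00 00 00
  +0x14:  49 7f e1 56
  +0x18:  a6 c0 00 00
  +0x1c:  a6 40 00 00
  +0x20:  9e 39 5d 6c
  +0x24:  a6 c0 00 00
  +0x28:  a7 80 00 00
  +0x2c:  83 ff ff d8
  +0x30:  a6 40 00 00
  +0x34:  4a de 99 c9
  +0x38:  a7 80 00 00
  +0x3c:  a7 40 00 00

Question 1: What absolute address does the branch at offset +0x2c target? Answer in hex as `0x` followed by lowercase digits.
@+2c  big-endian(83 ff ff d8) = 0x83ffffd8
  top 6b → 0x20 → bne [J]
  imm@[25:0]=0x3ffffd8 (s26→-40) ⇒ #-40
  target = base 0x5fa4 + off 0x2c + 4 + imm -40 = 0x5fac

0x5fac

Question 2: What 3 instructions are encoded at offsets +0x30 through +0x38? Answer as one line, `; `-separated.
[30] a6 40 00 00 → 0xa6400000
  op=0xa6400000>>26=0x29 ⇒ lw (RR)
  [25:24] rd=2 = $2
  [23:22] rs=1 = $1
[34] 4a de 99 c9 → 0x4ade99c9
  op=0x4ade99c9>>26=0x12 ⇒ andi (RI)
  [25:24] rd=2 = $2
  [23:0] imm=14588361 = #14588361
[38] a7 80 00 00 → 0xa7800000
  op=0xa7800000>>26=0x29 ⇒ lw (RR)
  [25:24] rd=3 = $3
  [23:22] rs=2 = $2

lw $2, $1; andi $2, #14588361; lw $3, $2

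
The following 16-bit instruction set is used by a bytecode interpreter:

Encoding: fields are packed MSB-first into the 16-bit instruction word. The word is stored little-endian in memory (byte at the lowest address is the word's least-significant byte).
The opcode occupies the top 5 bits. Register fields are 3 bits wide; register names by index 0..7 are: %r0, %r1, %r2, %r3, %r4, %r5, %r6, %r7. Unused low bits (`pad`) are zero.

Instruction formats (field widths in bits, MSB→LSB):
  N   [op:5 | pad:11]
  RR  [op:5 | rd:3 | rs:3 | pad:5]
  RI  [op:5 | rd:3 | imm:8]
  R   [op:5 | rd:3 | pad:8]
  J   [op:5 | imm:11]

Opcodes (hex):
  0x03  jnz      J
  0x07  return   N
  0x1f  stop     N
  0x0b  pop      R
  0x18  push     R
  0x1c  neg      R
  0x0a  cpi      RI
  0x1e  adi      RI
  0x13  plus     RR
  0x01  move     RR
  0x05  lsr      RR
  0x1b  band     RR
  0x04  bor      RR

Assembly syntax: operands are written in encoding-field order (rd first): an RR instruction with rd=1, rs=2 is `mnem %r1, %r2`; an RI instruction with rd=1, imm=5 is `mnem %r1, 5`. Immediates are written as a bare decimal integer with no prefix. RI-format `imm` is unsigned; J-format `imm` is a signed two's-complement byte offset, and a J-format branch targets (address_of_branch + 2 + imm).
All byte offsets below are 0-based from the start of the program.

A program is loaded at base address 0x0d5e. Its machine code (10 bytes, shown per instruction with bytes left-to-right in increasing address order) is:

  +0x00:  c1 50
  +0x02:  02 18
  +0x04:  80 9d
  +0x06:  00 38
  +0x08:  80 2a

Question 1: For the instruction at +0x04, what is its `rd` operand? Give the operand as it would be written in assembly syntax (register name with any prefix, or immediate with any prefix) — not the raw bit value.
%r5

off 0x04: read 80 9d as little → 0x9d80
  opcode bits[15:11]=0x13: plus/RR
  rd@[10:8]=0x5 ⇒ %r5
  rs@[7:5]=0x4 ⇒ %r4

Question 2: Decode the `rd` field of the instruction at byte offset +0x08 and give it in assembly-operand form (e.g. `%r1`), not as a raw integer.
%r2

[08] 80 2a → 0x2a80
  top 5b → 0x5 → lsr [RR]
  rd: (w>>8)&0x7=0x2 → %r2
  rs: (w>>5)&0x7=0x4 → %r4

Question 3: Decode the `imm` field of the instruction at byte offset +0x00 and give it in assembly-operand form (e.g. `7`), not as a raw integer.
193

@+00  little-endian(c1 50) = 0x50c1
  op=0x50c1>>11=0xa ⇒ cpi (RI)
  rd@[10:8]=0x0 ⇒ %r0
  imm@[7:0]=0xc1 ⇒ 193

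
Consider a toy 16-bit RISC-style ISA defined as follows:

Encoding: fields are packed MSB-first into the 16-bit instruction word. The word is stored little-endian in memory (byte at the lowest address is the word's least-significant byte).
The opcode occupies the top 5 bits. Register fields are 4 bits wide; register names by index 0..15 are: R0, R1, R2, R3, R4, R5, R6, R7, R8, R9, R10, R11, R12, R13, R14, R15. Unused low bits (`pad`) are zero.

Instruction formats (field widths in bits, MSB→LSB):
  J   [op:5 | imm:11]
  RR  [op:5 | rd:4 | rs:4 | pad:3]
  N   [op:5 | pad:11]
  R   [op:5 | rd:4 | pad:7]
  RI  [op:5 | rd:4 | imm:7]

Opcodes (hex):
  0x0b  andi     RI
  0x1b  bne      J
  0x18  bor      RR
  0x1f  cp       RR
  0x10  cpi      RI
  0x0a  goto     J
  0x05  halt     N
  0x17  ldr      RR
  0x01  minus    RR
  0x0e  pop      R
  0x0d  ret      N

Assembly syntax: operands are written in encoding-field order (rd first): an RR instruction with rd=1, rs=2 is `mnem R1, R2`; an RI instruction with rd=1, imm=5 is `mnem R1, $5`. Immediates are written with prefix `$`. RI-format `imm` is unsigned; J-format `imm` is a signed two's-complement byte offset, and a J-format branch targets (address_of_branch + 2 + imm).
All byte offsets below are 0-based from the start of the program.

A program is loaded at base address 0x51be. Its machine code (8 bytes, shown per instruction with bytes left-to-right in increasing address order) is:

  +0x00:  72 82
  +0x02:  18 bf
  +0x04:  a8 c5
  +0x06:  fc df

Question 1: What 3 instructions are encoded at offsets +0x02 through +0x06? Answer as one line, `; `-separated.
ldr R14, R3; bor R11, R5; bne $-4

off 0x02: read 18 bf as little → 0xbf18
  opcode bits[15:11]=0x17: ldr/RR
  rd@[10:7]=0xe ⇒ R14
  rs@[6:3]=0x3 ⇒ R3
off 0x04: read a8 c5 as little → 0xc5a8
  opcode bits[15:11]=0x18: bor/RR
  rd@[10:7]=0xb ⇒ R11
  rs@[6:3]=0x5 ⇒ R5
off 0x06: read fc df as little → 0xdffc
  opcode bits[15:11]=0x1b: bne/J
  imm@[10:0]=0x7fc (s11→-4) ⇒ $-4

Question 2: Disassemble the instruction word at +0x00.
cpi R4, $114

@+00  little-endian(72 82) = 0x8272
  top 5b → 0x10 → cpi [RI]
  rd: (w>>7)&0xf=0x4 → R4
  imm: (w>>0)&0x7f=0x72 → $114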